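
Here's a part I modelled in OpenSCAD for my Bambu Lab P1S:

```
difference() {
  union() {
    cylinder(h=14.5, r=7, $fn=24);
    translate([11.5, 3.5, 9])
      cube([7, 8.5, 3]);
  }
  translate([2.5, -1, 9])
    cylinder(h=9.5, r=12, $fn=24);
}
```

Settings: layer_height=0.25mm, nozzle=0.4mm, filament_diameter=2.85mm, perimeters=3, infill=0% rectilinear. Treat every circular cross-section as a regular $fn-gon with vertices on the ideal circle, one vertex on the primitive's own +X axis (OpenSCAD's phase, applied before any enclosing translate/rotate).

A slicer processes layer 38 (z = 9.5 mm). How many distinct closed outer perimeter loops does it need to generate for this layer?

1

At z = 9.5 mm: the cylinder: section is a regular 24-gon, circumradius r=7; the 7×8.5 cube at (11.5, 3.5) contributes its full rectangle; Merging all regions: the 2 present regions are separate (no shared area or edge), so areas and boundary lengths simply add and each stays a separate island — 2 connected regions; the cylinder at (2.5, -1): section is a regular 24-gon, circumradius r=12; Subtracting the remaining from the first: starting from the result so far, the r=12 cylinder at (2.5, -1) partially overlaps it — only the 156.00 mm² overlap (of its 447.24 mm²) is removed, clipping the outline — 1 connected region. The result has 1 disconnected region.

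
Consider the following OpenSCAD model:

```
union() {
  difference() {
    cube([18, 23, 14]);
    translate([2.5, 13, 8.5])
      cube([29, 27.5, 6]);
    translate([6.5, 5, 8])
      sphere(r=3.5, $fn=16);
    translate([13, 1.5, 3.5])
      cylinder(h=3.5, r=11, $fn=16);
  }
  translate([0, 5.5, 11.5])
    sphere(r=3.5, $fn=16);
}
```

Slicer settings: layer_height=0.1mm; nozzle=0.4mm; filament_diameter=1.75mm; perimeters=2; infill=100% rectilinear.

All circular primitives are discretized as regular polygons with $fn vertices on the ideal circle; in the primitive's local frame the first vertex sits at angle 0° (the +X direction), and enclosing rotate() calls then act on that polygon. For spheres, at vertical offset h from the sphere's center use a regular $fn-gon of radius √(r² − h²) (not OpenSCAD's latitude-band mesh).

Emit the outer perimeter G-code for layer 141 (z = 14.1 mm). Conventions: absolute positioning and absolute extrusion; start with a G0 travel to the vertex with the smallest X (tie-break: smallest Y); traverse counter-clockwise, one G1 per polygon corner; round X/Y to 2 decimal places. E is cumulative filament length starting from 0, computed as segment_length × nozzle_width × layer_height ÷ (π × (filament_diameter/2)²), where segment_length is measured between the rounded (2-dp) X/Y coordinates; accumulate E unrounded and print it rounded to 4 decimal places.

G0 X-2.34 Y5.50 Z14.10
G1 X-2.16 Y4.60 E0.0153
G1 X-1.66 Y3.84 E0.0304
G1 X-0.90 Y3.34 E0.0455
G1 X0.00 Y3.16 E0.0608
G1 X0.90 Y3.34 E0.0760
G1 X1.66 Y3.84 E0.0912
G1 X2.16 Y4.60 E0.1063
G1 X2.34 Y5.50 E0.1216
G1 X2.16 Y6.40 E0.1368
G1 X1.66 Y7.16 E0.1520
G1 X0.90 Y7.66 E0.1671
G1 X0.00 Y7.84 E0.1824
G1 X-0.90 Y7.66 E0.1976
G1 X-1.66 Y7.16 E0.2127
G1 X-2.16 Y6.40 E0.2279
G1 X-2.34 Y5.50 E0.2431

At z = 14.1 mm: the cube is absent (z outside [0, 14]); the cube at (2.5, 13) (footprint 29×27.5) is included at this height; the sphere at (6.5, 5) is absent (|z−center|=6.100 > r=3.5); the cylinder at (13, 1.5) does not reach this height (z outside [3.5, 7]); After the difference (first − rest): the first operand is absent here, so nothing remains; the r=3.5 sphere at (0, 5.5) slices to a regular 16-gon of circumradius 2.343 (√(r²−h²) with h=2.6 from center); Merging all regions: only the r=3.5 sphere at (0, 5.5) is present, so the union is just that shape — 1 connected region. The outline is a single polygon with 16 vertices. Extrusion per mm of travel: 0.4 × 0.1 / (π × 0.875²) = 0.016630. Accumulating E over each segment gives final E = 0.2431.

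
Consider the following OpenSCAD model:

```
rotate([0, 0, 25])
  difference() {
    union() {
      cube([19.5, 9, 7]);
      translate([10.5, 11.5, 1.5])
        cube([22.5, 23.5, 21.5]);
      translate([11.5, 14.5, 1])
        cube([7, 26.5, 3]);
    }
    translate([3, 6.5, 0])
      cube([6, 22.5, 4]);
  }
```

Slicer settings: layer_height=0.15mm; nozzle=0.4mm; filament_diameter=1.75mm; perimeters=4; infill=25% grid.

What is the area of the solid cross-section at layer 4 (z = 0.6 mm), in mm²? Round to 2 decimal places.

At z = 0.6 mm: the 19.5×9 cube contributes its full rectangle (area 175.50 mm²); the cube at (10.5, 11.5) does not reach this height (z outside [1.5, 23]); the cube at (11.5, 14.5) is absent (z outside [1, 4]); Combining (union): only the 19.5×9 cube is present, so the union is just that shape — area = 175.50 mm²; the 6×22.5 cube at (3, 6.5) contributes its full rectangle (area 135.00 mm²); After the difference (first − rest): starting from the result so far (175.50 mm²), the 6×22.5 cube at (3, 6.5) partially overlaps it — only the 15.00 mm² overlap (of its 135.00 mm²) is removed, clipping the outline — area = 160.50 mm²; (rotated 25° about Z; rotation is an isometry so areas/perimeters/island counts are preserved). Overall, the cross-section is a single solid region. Net area = 160.50 mm².

160.50 mm²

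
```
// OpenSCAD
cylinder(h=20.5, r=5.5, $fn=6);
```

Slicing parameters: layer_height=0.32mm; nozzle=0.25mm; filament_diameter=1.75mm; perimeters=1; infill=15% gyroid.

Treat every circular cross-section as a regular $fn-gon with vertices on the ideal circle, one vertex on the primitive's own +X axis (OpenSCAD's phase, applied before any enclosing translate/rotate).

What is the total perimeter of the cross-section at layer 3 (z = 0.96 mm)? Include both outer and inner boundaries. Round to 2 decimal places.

At z = 0.96 mm: the r=5.5 cylinder gives a regular 6-gon of circumradius 5.5 (constant along its height) (perimeter = 2·6·5.500·sin(180°/6) = 33.00 mm). Overall, the cross-section is a single solid region. Total boundary length (outer) = 33.00 mm.

33.00 mm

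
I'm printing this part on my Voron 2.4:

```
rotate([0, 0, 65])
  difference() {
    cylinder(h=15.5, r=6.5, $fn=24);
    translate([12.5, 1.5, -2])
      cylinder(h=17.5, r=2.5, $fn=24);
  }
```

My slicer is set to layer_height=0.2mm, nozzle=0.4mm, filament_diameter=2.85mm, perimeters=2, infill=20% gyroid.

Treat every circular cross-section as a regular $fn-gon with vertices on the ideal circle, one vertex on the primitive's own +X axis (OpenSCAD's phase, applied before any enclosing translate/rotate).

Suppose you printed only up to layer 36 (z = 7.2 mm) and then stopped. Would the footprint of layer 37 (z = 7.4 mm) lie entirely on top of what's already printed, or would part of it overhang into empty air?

entirely on top

Compare the two slices. At z = 7.2: the cylinder: section is a regular 24-gon, circumradius r=6.5 (area = (24/2)·6.500²·sin(360°/24) = 131.22 mm²); the r=2.5 cylinder at (12.5, 1.5) gives a regular 24-gon of circumradius 2.5 (constant along its height) (area = (24/2)·2.500²·sin(360°/24) = 19.41 mm²); After the difference (first − rest): starting from the r=6.5 cylinder (131.22 mm²), the r=2.5 cylinder at (12.5, 1.5) misses the remaining region (no effect) — area = 131.22 mm²; (rotated 65° about Z; rotation is an isometry so areas/perimeters/island counts are preserved). At z = 7.4: the r=6.5 cylinder gives a regular 24-gon of circumradius 6.5 (constant along its height) (area = (24/2)·6.500²·sin(360°/24) = 131.22 mm²); the cylinder at (12.5, 1.5): section is a regular 24-gon, circumradius r=2.5 (area = (24/2)·2.500²·sin(360°/24) = 19.41 mm²); Subtracting the remaining from the first: starting from the r=6.5 cylinder (131.22 mm²), the r=2.5 cylinder at (12.5, 1.5) misses the remaining region (no effect) — area = 131.22 mm²; (whole slice rotated 65° about Z — lengths, areas and connectivity unchanged). Checking containment: the cross-section at z = 7.4 is a subset of the cross-section at z = 7.2.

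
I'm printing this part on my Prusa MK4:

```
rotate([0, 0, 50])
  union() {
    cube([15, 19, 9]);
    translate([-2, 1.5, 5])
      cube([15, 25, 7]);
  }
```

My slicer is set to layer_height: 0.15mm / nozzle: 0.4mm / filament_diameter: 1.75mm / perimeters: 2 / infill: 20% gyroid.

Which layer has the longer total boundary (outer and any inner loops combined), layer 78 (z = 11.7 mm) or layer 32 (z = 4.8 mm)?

layer 78 (z = 11.7 mm)

Layer 78 (z = 11.7): the cube is not intersected at this z (z outside [0, 9]); the cube at (-2, 1.5) (footprint 15×25) is included at this height (perimeter 80.00 mm); Combining (union): only the 15×25 cube at (-2, 1.5) is present, so the union is just that shape — boundary = 80.00 mm; (rotated 50° about Z; rotation is an isometry so areas/perimeters/island counts are preserved). So its perimeter = 80.00 mm. Layer 32 (z = 4.8): the 15×19 cube contributes its full rectangle (perimeter 68.00 mm); the cube at (-2, 1.5) is not intersected at this z (z outside [5, 12]); Combining (union): only the 15×19 cube is present, so the union is just that shape — boundary = 68.00 mm; (whole slice rotated 50° about Z — lengths, areas and connectivity unchanged). So its perimeter = 68.00 mm. Layer 78 is larger (80.00 vs 68.00 mm).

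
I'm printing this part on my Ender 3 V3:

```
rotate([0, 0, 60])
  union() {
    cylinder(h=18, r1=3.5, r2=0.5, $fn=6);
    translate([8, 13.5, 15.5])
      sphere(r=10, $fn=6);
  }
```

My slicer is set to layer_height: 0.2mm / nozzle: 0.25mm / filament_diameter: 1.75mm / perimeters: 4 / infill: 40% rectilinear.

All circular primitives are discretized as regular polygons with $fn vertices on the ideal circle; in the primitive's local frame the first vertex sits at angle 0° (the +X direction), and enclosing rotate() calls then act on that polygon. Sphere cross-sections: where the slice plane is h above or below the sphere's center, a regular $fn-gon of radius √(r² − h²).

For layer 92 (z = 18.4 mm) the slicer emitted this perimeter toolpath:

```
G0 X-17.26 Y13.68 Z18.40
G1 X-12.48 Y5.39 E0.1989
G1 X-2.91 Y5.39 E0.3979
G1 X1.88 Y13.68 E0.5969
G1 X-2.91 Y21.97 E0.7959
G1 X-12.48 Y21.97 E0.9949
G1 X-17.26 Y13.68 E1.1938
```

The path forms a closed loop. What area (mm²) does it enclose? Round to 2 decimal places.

238.01 mm²

Apply the shoelace formula to the sequence of (X, Y) vertices; enclosed area = 238.01 mm².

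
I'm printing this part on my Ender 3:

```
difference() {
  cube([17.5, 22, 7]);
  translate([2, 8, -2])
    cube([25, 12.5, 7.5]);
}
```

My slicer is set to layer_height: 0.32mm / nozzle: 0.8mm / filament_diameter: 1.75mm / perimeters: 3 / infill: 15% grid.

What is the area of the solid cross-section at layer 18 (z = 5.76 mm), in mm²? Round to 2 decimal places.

At z = 5.76 mm: the cube (footprint 17.5×22) is included at this height (area 385.00 mm²); the cube at (2, 8) does not reach this height (z outside [-2, 5.5]); Taking the first minus the rest: none of the subtracted shapes is present at this height, so the 17.5×22 cube is unchanged — area = 385.00 mm². Overall, the cross-section is a single solid region. Net area = 385.00 mm².

385.00 mm²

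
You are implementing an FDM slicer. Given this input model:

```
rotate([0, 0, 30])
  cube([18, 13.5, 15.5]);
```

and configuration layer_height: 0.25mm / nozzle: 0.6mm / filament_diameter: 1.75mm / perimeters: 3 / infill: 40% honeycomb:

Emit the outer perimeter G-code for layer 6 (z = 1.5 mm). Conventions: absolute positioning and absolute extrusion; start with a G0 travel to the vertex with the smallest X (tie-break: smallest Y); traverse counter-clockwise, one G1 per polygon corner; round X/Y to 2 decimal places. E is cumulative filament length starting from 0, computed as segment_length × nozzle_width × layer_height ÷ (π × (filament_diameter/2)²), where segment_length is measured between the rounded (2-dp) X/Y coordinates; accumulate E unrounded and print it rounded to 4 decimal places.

G0 X-6.75 Y11.69 Z1.50
G1 X0.00 Y0.00 E0.8418
G1 X15.59 Y9.00 E1.9644
G1 X8.84 Y20.69 E2.8063
G1 X-6.75 Y11.69 E3.9289

At z = 1.5 mm: the 18×13.5 cube contributes its full rectangle; (rotated 30° about Z; rotation is an isometry so areas/perimeters/island counts are preserved). The outline is a single polygon with 4 vertices. Extrusion per mm of travel: 0.6 × 0.25 / (π × 0.875²) = 0.062363. Accumulating E over each segment gives final E = 3.9289.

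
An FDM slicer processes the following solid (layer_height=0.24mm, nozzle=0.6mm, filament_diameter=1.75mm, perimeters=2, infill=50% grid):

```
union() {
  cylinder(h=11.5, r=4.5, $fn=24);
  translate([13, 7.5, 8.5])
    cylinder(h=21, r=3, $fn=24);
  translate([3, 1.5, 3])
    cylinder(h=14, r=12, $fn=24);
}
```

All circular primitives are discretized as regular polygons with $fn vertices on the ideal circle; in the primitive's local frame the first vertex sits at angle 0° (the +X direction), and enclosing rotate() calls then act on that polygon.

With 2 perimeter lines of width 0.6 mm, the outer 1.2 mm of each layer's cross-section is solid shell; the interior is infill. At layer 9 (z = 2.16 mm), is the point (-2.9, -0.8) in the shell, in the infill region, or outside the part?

infill

At z = 2.16 mm: the r=4.5 cylinder gives a regular 24-gon of circumradius 4.5 (constant along its height); the cylinder at (13, 7.5) does not reach this height (z outside [8.5, 29.5]); the cylinder at (3, 1.5) is absent (z outside [3, 17]); Combining (union): only the r=4.5 cylinder is present, so the union is just that shape — 1 connected region. Overall, the cross-section is a single solid region. The nearest boundary edge runs (-4.35, -1.16)→(-3.90, -2.25); distance from the point to it = 1.48 mm. The point is inside the cross-section and 1.48 mm from the nearest boundary — more than the 1.2 mm shell width (2 × 0.6), so it's in the infill interior.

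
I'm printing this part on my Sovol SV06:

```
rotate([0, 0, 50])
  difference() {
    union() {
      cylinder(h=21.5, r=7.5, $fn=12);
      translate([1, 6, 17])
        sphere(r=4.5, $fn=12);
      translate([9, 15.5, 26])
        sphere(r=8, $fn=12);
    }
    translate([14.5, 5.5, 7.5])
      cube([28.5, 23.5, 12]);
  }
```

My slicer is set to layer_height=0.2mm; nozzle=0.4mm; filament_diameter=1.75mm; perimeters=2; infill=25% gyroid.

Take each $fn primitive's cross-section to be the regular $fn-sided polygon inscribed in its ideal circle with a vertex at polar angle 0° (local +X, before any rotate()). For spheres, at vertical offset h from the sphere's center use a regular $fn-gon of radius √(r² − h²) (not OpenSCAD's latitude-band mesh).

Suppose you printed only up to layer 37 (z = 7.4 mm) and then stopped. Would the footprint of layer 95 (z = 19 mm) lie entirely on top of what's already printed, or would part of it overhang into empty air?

Compare the two slices. At z = 7.4: the r=7.5 cylinder gives a regular 12-gon of circumradius 7.5 (constant along its height) (area = (12/2)·7.500²·sin(360°/12) = 168.75 mm²); the sphere at (1, 6) is not intersected at this z (|z−center|=9.600 > r=4.5); the sphere at (9, 15.5) is not intersected at this z (|z−center|=18.600 > r=8); Merging all regions: only the r=7.5 cylinder is present, so the union is just that shape — area = 168.75 mm²; the cube at (14.5, 5.5) does not reach this height (z outside [7.5, 19.5]); Subtracting the remaining from the first: none of the subtracted shapes is present at this height, so the result so far is unchanged — area = 168.75 mm²; (rotated 50° about Z; rotation is an isometry so areas/perimeters/island counts are preserved). At z = 19: the cylinder: section is a regular 12-gon, circumradius r=7.5 (area = (12/2)·7.500²·sin(360°/12) = 168.75 mm²); the r=4.5 sphere at (1, 6) contributes a regular 12-gon of circumradius √(4.5²−2²) = 4.031 (area = (12/2)·4.031²·sin(360°/12) = 48.75 mm²); the r=8 sphere at (9, 15.5) contributes a regular 12-gon of circumradius √(8²−7²) = 3.873 (area = (12/2)·3.873²·sin(360°/12) = 45.00 mm²); Combining (union): the regions partially overlap — summed areas 262.50 mm² minus the doubly-counted overlap 31.24 mm² gives 231.26 mm² — area = 231.26 mm²; the cube at (14.5, 5.5) is present — its section is the full 28.5×23.5 rectangle (area 669.75 mm²); After the difference (first − rest): starting from the result so far (231.26 mm²), the 28.5×23.5 cube at (14.5, 5.5) misses the remaining region (no effect) — area = 231.26 mm²; (whole slice rotated 50° about Z — lengths, areas and connectivity unchanged). Checking containment: at z = 19 the cross-section extends beyond the z = 7.4 cross-section by about 62.51 mm².

part overhangs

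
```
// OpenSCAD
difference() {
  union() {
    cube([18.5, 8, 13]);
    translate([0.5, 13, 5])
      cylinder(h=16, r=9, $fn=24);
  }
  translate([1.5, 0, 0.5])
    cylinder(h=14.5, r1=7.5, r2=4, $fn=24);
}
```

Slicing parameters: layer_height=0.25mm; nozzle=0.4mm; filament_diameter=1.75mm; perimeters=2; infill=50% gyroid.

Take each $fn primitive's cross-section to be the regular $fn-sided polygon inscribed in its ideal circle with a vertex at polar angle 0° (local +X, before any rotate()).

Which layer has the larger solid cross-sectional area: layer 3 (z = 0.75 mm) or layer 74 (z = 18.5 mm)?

Layer 3 (z = 0.75): the cube is present — its section is the full 18.5×8 rectangle (area 148.00 mm²); the cylinder at (0.5, 13) does not reach this height (z outside [5, 21]); Taking the union: only the 18.5×8 cube is present, so the union is just that shape — area = 148.00 mm²; the cone at (1.5, 0): at t=0.017 of its height the radius interpolates to r₁+(r₂−r₁)t = 7.440, giving a regular 24-gon of that circumradius (area = (24/2)·7.440²·sin(360°/24) = 171.90 mm²); Subtracting the remaining from the first: starting from the result so far (148.00 mm²), the cone at (1.5, 0) partially overlaps it — only the 53.99 mm² overlap (of its 171.90 mm²) is removed, clipping the outline — area = 94.01 mm². So its area = 94.01 mm². Layer 74 (z = 18.5): the cube does not reach this height (z outside [0, 13]); the cylinder at (0.5, 13): section is a regular 24-gon, circumradius r=9 (area = (24/2)·9.000²·sin(360°/24) = 251.57 mm²); Combining (union): only the r=9 cylinder at (0.5, 13) is present, so the union is just that shape — area = 251.57 mm²; the cone at (1.5, 0) is absent (z outside [0.5, 15]); Subtracting the remaining from the first: none of the subtracted shapes is present at this height, so the result so far is unchanged — area = 251.57 mm². So its area = 251.57 mm². Layer 74 is larger (251.57 vs 94.01 mm²).

layer 74 (z = 18.5 mm)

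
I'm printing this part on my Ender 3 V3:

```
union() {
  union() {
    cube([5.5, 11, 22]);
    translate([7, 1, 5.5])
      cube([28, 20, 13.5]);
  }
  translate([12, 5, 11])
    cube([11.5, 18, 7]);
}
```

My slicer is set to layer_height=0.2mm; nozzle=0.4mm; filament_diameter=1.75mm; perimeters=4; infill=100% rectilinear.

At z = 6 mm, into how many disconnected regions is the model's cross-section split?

2

At z = 6 mm: the 5.5×11 cube contributes its full rectangle; the 28×20 cube at (7, 1) contributes its full rectangle; Merging all regions: the 2 present regions are separate (no shared area or edge), so areas and boundary lengths simply add and each stays a separate island — 2 connected regions; the cube at (12, 5) does not reach this height (z outside [11, 18]); Merging all regions: only the result so far is present, so the union is just that shape — 2 connected regions. The result has 2 disconnected regions.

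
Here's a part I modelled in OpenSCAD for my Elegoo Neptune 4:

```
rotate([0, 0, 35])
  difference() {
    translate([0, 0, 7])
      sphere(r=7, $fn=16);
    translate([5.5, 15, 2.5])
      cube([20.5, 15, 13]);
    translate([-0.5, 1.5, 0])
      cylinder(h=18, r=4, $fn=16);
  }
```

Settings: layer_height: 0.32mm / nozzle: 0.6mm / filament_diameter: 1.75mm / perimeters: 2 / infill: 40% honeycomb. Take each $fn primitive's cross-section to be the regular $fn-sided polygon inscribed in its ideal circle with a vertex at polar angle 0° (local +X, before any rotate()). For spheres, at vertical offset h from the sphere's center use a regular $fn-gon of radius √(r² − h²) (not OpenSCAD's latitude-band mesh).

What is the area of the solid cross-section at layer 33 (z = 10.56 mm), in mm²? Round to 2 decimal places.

At z = 10.56 mm: the sphere: section is a regular 16-gon, circumradius = √(r²−h²) = √(7²−3.56²) = 6.027 (area = (16/2)·6.027²·sin(360°/16) = 111.21 mm²); the 20.5×15 cube at (5.5, 15) contributes its full rectangle (area 307.50 mm²); the r=4 cylinder at (-0.5, 1.5) gives a regular 16-gon of circumradius 4 (constant along its height) (area = (16/2)·4.000²·sin(360°/16) = 48.98 mm²); Taking the first minus the rest: starting from the r=7 sphere (111.21 mm²), the 20.5×15 cube at (5.5, 15) misses the remaining region (no effect); the r=4 cylinder at (-0.5, 1.5) lies wholly inside it (removes its full 48.98 mm² and its 24.97 mm outline becomes a hole wall) — area = 62.23 mm²; (whole slice rotated 35° about Z — lengths, areas and connectivity unchanged). Overall, the cross-section is one region with 1 hole. Net area = 62.23 mm².

62.23 mm²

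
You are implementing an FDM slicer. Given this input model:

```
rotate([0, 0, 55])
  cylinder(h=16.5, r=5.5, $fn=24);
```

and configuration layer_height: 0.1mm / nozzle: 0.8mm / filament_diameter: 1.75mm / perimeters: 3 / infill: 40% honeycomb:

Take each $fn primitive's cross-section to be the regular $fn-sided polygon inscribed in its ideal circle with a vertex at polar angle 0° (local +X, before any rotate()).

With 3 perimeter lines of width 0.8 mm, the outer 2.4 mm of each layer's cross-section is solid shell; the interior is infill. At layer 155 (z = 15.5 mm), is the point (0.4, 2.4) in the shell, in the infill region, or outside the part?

infill

At z = 15.5 mm: the r=5.5 cylinder contributes a regular 24-gon of circumradius 5.5; (rotated 55° about Z; rotation is an isometry so areas/perimeters/island counts are preserved). Overall, the cross-section is a single solid region. Undo the 55° rotation: the query point maps to (2.195, 1.049) in the un-rotated model frame. The nearest boundary edge runs (5.31, 1.42)→(4.76, 2.75); distance from the point to it = 3.02 mm. The point is inside the cross-section and 3.02 mm from the nearest boundary — more than the 2.4 mm shell width (3 × 0.8), so it's in the infill interior.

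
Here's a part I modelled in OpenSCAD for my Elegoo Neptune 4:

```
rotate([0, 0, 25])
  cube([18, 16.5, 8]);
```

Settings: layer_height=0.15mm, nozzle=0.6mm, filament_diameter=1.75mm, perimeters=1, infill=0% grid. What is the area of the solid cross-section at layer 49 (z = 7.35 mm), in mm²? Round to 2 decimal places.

At z = 7.35 mm: the cube is present — its section is the full 18×16.5 rectangle (area 297.00 mm²); (rotated 25° about Z; rotation is an isometry so areas/perimeters/island counts are preserved). Overall, the cross-section is a single solid region. Net area = 297.00 mm².

297.00 mm²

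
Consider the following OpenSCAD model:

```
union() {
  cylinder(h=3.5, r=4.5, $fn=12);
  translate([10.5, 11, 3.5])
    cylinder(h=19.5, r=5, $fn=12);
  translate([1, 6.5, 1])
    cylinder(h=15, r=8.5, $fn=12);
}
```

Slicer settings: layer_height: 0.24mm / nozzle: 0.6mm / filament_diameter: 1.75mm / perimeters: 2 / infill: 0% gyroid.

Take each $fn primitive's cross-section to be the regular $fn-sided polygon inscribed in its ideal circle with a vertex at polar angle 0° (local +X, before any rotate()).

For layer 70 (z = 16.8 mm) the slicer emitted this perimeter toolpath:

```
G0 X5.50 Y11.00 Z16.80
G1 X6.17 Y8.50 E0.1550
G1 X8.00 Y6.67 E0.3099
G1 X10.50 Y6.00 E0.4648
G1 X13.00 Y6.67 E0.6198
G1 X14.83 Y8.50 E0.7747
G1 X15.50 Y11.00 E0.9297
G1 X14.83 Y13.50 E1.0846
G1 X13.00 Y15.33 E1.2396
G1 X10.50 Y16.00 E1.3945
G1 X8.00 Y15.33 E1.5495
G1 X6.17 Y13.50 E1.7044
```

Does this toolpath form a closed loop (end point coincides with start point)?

Start point (G0): (5.50, 11.00). End point (last G1): the path does not return to the start — open.

no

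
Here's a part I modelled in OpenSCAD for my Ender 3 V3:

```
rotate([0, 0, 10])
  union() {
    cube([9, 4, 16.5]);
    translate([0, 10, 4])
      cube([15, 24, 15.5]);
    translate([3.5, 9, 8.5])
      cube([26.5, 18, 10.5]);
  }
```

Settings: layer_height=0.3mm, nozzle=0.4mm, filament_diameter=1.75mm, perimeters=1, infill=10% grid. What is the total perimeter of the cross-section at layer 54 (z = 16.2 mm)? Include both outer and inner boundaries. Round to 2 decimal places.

136.00 mm

At z = 16.2 mm: the cube is present — its section is the full 9×4 rectangle (perimeter 26.00 mm); the cube at (0, 10) (footprint 15×24) is included at this height (perimeter 78.00 mm); the 26.5×18 cube at (3.5, 9) contributes its full rectangle (perimeter 89.00 mm); Merging all regions: the regions partially overlap (shared area 195.50 mm²), so the edge portions inside another operand are dropped and the merged outline is re-measured after clipping — boundary = 136.00 mm; (rotated 10° about Z; rotation is an isometry so areas/perimeters/island counts are preserved). Overall, the cross-section has 2 separate islands. Total boundary length (outer) = 136.00 mm.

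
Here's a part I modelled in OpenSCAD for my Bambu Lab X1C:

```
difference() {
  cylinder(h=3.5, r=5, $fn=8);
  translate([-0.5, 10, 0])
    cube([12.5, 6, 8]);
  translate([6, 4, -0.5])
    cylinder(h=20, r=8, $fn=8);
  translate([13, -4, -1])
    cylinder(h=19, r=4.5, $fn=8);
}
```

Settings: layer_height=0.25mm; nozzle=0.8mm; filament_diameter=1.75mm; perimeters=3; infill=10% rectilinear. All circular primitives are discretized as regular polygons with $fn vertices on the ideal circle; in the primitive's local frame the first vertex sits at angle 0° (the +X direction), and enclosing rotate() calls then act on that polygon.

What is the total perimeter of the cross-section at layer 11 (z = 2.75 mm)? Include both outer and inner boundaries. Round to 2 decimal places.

At z = 2.75 mm: the r=5 cylinder gives a regular 8-gon of circumradius 5 (constant along its height) (perimeter = 2·8·5.000·sin(180°/8) = 30.61 mm); the cube at (-0.5, 10) is present — its section is the full 12.5×6 rectangle (perimeter 37.00 mm); the r=8 cylinder at (6, 4) gives a regular 8-gon of circumradius 8 (constant along its height) (perimeter = 2·8·8.000·sin(180°/8) = 48.98 mm); the r=4.5 cylinder at (13, -4) contributes a regular 8-gon of circumradius 4.5 (perimeter = 2·8·4.500·sin(180°/8) = 27.55 mm); Subtracting the remaining from the first: starting from the r=5 cylinder, the 12.5×6 cube at (-0.5, 10) misses the remaining region (no effect); the r=8 cylinder at (6, 4) partially overlaps it — only the 34.03 mm² overlap (of its 181.02 mm²) is removed, clipping the outline; the r=4.5 cylinder at (13, -4) misses the remaining region (no effect) — boundary = 27.59 mm. Overall, the cross-section is a single solid region. Total boundary length (outer) = 27.59 mm.

27.59 mm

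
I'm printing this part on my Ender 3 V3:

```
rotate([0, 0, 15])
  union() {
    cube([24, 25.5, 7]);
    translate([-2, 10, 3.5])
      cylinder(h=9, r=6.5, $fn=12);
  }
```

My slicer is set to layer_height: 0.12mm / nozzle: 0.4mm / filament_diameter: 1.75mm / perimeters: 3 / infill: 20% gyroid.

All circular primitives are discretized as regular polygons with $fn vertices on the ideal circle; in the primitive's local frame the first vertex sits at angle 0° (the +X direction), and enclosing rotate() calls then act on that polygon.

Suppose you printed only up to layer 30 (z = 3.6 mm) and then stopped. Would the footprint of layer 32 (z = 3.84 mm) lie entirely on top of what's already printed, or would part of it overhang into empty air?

Compare the two slices. At z = 3.6: the 24×25.5 cube contributes its full rectangle (area 612.00 mm²); the r=6.5 cylinder at (-2, 10) contributes a regular 12-gon of circumradius 6.5 (area = (12/2)·6.500²·sin(360°/12) = 126.75 mm²); Merging all regions: the regions partially overlap — summed areas 738.75 mm² minus the doubly-counted overlap 38.45 mm² gives 700.30 mm² — area = 700.30 mm²; (rotated 15° about Z; rotation is an isometry so areas/perimeters/island counts are preserved). At z = 3.84: the 24×25.5 cube contributes its full rectangle (area 612.00 mm²); the r=6.5 cylinder at (-2, 10) contributes a regular 12-gon of circumradius 6.5 (area = (12/2)·6.500²·sin(360°/12) = 126.75 mm²); Taking the union: the regions partially overlap — summed areas 738.75 mm² minus the doubly-counted overlap 38.45 mm² gives 700.30 mm² — area = 700.30 mm²; (whole slice rotated 15° about Z — lengths, areas and connectivity unchanged). Checking containment: the cross-section at z = 3.84 is a subset of the cross-section at z = 3.6.

entirely on top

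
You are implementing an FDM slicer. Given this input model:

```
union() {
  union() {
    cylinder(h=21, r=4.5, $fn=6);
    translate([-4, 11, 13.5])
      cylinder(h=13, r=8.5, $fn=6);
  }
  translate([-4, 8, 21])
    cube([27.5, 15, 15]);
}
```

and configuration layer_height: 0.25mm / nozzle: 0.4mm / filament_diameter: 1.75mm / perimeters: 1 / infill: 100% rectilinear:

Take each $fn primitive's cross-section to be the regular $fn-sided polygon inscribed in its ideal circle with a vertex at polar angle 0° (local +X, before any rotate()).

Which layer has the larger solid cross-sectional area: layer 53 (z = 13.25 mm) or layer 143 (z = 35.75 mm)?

Layer 53 (z = 13.25): the r=4.5 cylinder contributes a regular 6-gon of circumradius 4.5 (area = (6/2)·4.500²·sin(360°/6) = 52.61 mm²); the cylinder at (-4, 11) is not intersected at this z (z outside [13.5, 26.5]); Taking the union: only the r=4.5 cylinder is present, so the union is just that shape — area = 52.61 mm²; the cube at (-4, 8) is not intersected at this z (z outside [21, 36]); Merging all regions: only that combined region is present, so the union is just that shape — area = 52.61 mm². So its area = 52.61 mm². Layer 143 (z = 35.75): the cylinder is absent (z outside [0, 21]); the cylinder at (-4, 11) is not intersected at this z (z outside [13.5, 26.5]); Taking the union: nothing is present at this height; the cube at (-4, 8) is present — its section is the full 27.5×15 rectangle (area 412.50 mm²); Taking the union: only the 27.5×15 cube at (-4, 8) is present, so the union is just that shape — area = 412.50 mm². So its area = 412.50 mm². Layer 143 is larger (412.50 vs 52.61 mm²).

layer 143 (z = 35.75 mm)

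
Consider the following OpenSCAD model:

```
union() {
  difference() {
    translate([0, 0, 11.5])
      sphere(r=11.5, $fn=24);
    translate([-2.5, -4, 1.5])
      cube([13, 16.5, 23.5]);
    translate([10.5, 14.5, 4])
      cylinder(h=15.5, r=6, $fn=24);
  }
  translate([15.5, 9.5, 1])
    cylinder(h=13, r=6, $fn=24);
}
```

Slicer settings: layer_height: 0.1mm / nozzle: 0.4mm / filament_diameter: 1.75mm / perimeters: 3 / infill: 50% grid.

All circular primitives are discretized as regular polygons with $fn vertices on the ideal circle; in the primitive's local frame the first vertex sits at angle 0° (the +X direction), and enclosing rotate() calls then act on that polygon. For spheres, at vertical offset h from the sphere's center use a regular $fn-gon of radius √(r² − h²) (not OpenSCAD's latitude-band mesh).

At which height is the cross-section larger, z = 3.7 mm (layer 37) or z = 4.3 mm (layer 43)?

layer 43 (z = 4.3 mm)

Layer 37 (z = 3.7): the r=11.5 sphere slices to a regular 24-gon of circumradius 8.450 (√(r²−h²) with h=7.8 from center) (area = (24/2)·8.450²·sin(360°/24) = 221.79 mm²); the cube at (-2.5, -4) (footprint 13×16.5) is included at this height (area 214.50 mm²); the cylinder at (10.5, 14.5) is not intersected at this z (z outside [4, 19.5]); Taking the first minus the rest: starting from the r=11.5 sphere (221.79 mm²), the 13×16.5 cube at (-2.5, -4) partially overlaps it — only the 118.43 mm² overlap (of its 214.50 mm²) is removed, clipping the outline — area = 103.36 mm²; the cylinder at (15.5, 9.5): section is a regular 24-gon, circumradius r=6 (area = (24/2)·6.000²·sin(360°/24) = 111.81 mm²); Merging all regions: the 2 present regions are separate (no shared area or edge), so areas and boundary lengths simply add and each stays a separate island — area = 215.17 mm². So its area = 215.17 mm². Layer 43 (z = 4.3): the r=11.5 sphere contributes a regular 24-gon of circumradius √(11.5²−7.2²) = 8.967 (area = (24/2)·8.967²·sin(360°/24) = 249.74 mm²); the cube at (-2.5, -4) (footprint 13×16.5) is included at this height (area 214.50 mm²); the r=6 cylinder at (10.5, 14.5) contributes a regular 24-gon of circumradius 6 (area = (24/2)·6.000²·sin(360°/24) = 111.81 mm²); Subtracting the remaining from the first: starting from the r=11.5 sphere (249.74 mm²), the 13×16.5 cube at (-2.5, -4) partially overlaps it — only the 128.85 mm² overlap (of its 214.50 mm²) is removed, clipping the outline; the r=6 cylinder at (10.5, 14.5) misses the remaining region (no effect) — area = 120.89 mm²; the cylinder at (15.5, 9.5): section is a regular 24-gon, circumradius r=6 (area = (24/2)·6.000²·sin(360°/24) = 111.81 mm²); Combining (union): the 2 present regions are separate (no shared area or edge), so areas and boundary lengths simply add and each stays a separate island — area = 232.70 mm². So its area = 232.70 mm². Layer 43 is larger (232.70 vs 215.17 mm²).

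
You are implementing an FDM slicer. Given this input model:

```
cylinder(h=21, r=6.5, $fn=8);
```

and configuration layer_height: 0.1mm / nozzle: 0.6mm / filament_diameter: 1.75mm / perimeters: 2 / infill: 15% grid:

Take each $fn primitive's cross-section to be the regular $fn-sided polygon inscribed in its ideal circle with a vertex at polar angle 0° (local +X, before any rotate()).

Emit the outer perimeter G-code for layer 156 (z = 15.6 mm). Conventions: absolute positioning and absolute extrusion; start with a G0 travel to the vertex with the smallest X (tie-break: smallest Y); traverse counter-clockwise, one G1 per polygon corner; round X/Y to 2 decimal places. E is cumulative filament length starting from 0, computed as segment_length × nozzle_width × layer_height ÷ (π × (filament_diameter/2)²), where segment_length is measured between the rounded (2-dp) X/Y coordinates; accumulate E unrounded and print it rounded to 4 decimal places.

G0 X-6.50 Y0.00 Z15.60
G1 X-4.60 Y-4.60 E0.1242
G1 X0.00 Y-6.50 E0.2483
G1 X4.60 Y-4.60 E0.3725
G1 X6.50 Y0.00 E0.4966
G1 X4.60 Y4.60 E0.6208
G1 X0.00 Y6.50 E0.7449
G1 X-4.60 Y4.60 E0.8691
G1 X-6.50 Y0.00 E0.9932

At z = 15.6 mm: the r=6.5 cylinder gives a regular 8-gon of circumradius 6.5 (constant along its height). The outline is a single polygon with 8 vertices. Extrusion per mm of travel: 0.6 × 0.1 / (π × 0.875²) = 0.024945. Accumulating E over each segment gives final E = 0.9932.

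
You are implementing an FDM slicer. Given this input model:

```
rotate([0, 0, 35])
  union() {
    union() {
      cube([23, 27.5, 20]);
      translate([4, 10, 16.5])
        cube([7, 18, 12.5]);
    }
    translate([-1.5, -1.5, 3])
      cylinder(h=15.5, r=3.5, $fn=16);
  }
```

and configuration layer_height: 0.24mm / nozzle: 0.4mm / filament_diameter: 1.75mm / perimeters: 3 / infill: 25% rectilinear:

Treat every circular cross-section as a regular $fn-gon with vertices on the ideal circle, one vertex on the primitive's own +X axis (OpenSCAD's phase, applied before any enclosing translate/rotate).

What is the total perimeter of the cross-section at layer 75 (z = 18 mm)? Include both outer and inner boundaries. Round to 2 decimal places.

At z = 18 mm: the 23×27.5 cube contributes its full rectangle (perimeter 101.00 mm); the 7×18 cube at (4, 10) contributes its full rectangle (perimeter 50.00 mm); Taking the union: the regions partially overlap (shared area 122.50 mm²), so the edge portions inside another operand are dropped and the merged outline is re-measured after clipping — boundary = 102.00 mm; the r=3.5 cylinder at (-1.5, -1.5) contributes a regular 16-gon of circumradius 3.5 (perimeter = 2·16·3.500·sin(180°/16) = 21.85 mm); Combining (union): the regions partially overlap (shared area 1.59 mm²), so the edge portions inside another operand are dropped and the merged outline is re-measured after clipping — boundary = 118.25 mm; (whole slice rotated 35° about Z — lengths, areas and connectivity unchanged). Overall, the cross-section is a single solid region. Total boundary length (outer) = 118.25 mm.

118.25 mm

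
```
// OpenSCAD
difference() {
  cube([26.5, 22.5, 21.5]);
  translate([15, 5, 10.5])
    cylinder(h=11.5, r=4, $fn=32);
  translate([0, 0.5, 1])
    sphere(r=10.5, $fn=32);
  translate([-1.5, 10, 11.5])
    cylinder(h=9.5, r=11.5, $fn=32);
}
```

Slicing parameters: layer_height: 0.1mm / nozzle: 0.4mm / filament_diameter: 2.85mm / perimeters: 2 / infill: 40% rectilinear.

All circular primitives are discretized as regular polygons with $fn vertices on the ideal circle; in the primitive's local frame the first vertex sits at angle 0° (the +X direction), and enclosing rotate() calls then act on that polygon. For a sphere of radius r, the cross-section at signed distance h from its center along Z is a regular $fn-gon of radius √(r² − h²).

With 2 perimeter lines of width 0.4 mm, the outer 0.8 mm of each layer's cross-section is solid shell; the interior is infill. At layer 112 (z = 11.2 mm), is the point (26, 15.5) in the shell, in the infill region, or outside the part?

shell

At z = 11.2 mm: the cube is present — its section is the full 26.5×22.5 rectangle; the cylinder at (15, 5): section is a regular 32-gon, circumradius r=4; the r=10.5 sphere at (0, 0.5) slices to a regular 32-gon of circumradius 2.492 (√(r²−h²) with h=10.2 from center); the cylinder at (-1.5, 10) is not intersected at this z (z outside [11.5, 21]); After the difference (first − rest): starting from the 26.5×22.5 cube, the r=4 cylinder at (15, 5) lies wholly inside it (removes its full 49.94 mm² and its 25.09 mm outline becomes a hole wall); the r=10.5 sphere at (0, 0.5) partially overlaps it — only the 6.08 mm² overlap (of its 19.38 mm²) is removed, clipping the outline — 1 connected region with 1 hole. Overall, the cross-section is one region with 1 hole. The nearest boundary edge runs (26.50, 22.50)→(26.50, 0.00); distance from the point to it = 0.50 mm. The point is inside the cross-section, 0.50 mm from the nearest boundary — within the 0.8 mm shell band (2 × 0.4).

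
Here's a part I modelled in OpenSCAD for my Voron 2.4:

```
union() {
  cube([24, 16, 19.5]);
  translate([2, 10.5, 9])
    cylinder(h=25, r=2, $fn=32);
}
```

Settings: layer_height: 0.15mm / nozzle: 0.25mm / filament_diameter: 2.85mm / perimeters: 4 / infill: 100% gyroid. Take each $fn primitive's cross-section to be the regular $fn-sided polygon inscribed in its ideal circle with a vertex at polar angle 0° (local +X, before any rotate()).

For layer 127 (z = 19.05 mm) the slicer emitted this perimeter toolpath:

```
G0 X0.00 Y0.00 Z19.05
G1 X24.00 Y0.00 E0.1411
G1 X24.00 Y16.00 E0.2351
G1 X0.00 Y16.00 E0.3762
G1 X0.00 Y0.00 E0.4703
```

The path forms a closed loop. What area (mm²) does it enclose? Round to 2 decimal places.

Apply the shoelace formula to the sequence of (X, Y) vertices; enclosed area = 384.00 mm².

384.00 mm²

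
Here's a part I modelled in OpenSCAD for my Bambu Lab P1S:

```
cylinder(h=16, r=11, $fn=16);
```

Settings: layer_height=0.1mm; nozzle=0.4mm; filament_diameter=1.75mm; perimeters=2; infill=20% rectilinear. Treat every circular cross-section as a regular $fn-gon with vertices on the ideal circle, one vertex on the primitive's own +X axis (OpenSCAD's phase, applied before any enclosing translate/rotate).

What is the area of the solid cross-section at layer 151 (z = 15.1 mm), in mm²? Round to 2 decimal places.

At z = 15.1 mm: the cylinder: section is a regular 16-gon, circumradius r=11 (area = (16/2)·11.000²·sin(360°/16) = 370.44 mm²). Overall, the cross-section is a single solid region. Net area = 370.44 mm².

370.44 mm²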